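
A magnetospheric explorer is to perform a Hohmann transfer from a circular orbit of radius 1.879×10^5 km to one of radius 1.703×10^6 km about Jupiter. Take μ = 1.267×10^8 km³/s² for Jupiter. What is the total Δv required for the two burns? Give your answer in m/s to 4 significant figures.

Δv = 13660 m/s

The Hohmann ellipse has a_t = (r₁ + r₂)/2 = 9.4545×10^5 km.
Circular speed at r₁: v₁ = √(μ/r₁) = √(1.267×10^8/1.879×10^5) = 25.967 km/s.
On the transfer ellipse at r₁, v² = μ(2/r − 1/a) gives v_p = √[μ(2/r₁ − 1/a_t)] = 34.851 km/s.
First burn Δv₁ = |v_p − v₁| = 8.884 km/s.
Circular speed at r₂: v₂ = √(μ/r₂) = 8.625 km/s.
Transfer-orbit speed at r₂: v_a = √[μ(2/r₂ − 1/a_t)] = 3.845 km/s.
Second burn Δv₂ = |v₂ − v_a| = 4.780 km/s.
Δv = Δv₁ + Δv₂ = 8.884 + 4.780 = 13.66 km/s.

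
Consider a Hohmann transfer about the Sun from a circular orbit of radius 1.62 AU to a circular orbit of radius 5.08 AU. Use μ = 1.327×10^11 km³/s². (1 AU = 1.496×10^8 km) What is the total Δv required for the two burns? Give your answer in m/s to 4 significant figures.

In km: r₁ = 1.62 × 1.496×10^8 = 2.42352×10^8 km; r₂ = 5.08 × 1.496×10^8 = 7.59968×10^8 km.
Transfer-ellipse semi-major axis a_t = (r₁ + r₂)/2 = (2.42352×10^8 + 7.59968×10^8)/2 = 5.0116×10^8 km.
Circular speed at r₁: v₁ = √(μ/r₁) = √(1.327×10^11/2.42352×10^8) = 23.400 km/s.
Transfer-orbit speed at r₁ (v² = μ(2/r − 1/a)): v_p = √[μ(2/r₁ − 1/a_t)] = 28.815 km/s.
First burn Δv₁ = |v_p − v₁| = 5.415 km/s.
Circular speed at r₂: v₂ = √(μ/r₂) = 13.214 km/s.
Transfer-orbit speed at r₂: v_a = √[μ(2/r₂ − 1/a_t)] = 9.1891 km/s.
Second burn Δv₂ = |v₂ − v_a| = 4.025 km/s.
Δv = Δv₁ + Δv₂ = 5.415 + 4.025 = 9.440 km/s.

Δv = 9440 m/s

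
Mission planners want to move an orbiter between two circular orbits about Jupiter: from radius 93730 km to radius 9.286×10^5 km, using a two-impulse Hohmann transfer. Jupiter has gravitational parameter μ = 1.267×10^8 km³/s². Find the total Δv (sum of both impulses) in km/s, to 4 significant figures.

Semi-major axis of the transfer orbit: a_t = (93730 + 9.286×10^5)/2 = 5.11165×10^5 km.
At r₁ the circular-orbit speed is v₁ = √(μ/r₁) = 36.766 km/s.
Transfer-orbit speed at r₁ (vis-viva equation): v_p = √[μ(2/r₁ − 1/a_t)] = 49.554 km/s.
First burn Δv₁ = |v_p − v₁| = 12.79 km/s.
At r₂, v₂ = √(μ/r₂) = 11.681 km/s.
Transfer-orbit speed at r₂: v_a = √[μ(2/r₂ − 1/a_t)] = 5.0019 km/s.
Second burn Δv₂ = |v₂ − v_a| = 6.679 km/s.
Total Δv = Δv₁ + Δv₂ = 19.47 km/s.

Δv = 19.47 km/s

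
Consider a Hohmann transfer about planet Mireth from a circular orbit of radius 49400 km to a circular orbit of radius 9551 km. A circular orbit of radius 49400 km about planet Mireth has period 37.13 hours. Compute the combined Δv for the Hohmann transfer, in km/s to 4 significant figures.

Δv = 2.556 km/s

From Kepler's third law T² = 4π²r³/μ at r = 49400 km, T = 37.13 hours = 37.13 × 3600 s = 1.33668×10^5 s: μ = 4π²r³/T² = 2.66370×10^5 km³/s².
Transfer-ellipse semi-major axis a_t = (r₁ + r₂)/2 = (49400 + 9551)/2 = 29475.5 km.
Circular speed at r₁: v₁ = √(μ/r₁) = √(2.66370×10^5/49400) = 2.322 km/s.
Transfer-orbit speed at r₁ (vis-viva equation): v_a = √[μ(2/r₁ − 1/a_t)] = 1.322 km/s.
First burn Δv₁ = |v_a − v₁| = 1.000 km/s.
Circular speed at r₂: v₂ = √(μ/r₂) = 5.281 km/s.
Transfer-orbit speed at r₂: v_p = √[μ(2/r₂ − 1/a_t)] = 6.837 km/s.
Second burn Δv₂ = |v₂ − v_p| = 1.556 km/s.
Total Δv = Δv₁ + Δv₂ = 2.556 km/s.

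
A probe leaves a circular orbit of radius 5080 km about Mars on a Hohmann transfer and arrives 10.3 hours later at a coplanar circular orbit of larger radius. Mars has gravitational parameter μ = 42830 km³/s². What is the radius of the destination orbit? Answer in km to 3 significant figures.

r₂ = 31200 km

Transfer time t = 10.3 hours = 37080 s, and t = π√(a_t³/μ).
So a_t = (μ t²/π²)^(1/3) = (42830 × (37080)² / π²)^(1/3) = 18137 km.
Since a_t = (r₁ + r₂)/2, r₂ = 2a_t − r₁ = 2×18137 − 5080 = 31194 km.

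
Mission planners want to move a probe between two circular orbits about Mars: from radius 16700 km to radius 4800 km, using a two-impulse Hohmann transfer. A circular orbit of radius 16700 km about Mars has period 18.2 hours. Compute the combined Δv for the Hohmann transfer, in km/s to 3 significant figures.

From Kepler's third law T² = 4π²r³/μ at r = 16700 km, T = 18.2 hours = 18.2 × 3600 s = 65520 s: μ = 4π²r³/T² = 42831.3 km³/s².
Transfer-ellipse semi-major axis a_t = (r₁ + r₂)/2 = (16700 + 4800)/2 = 10750 km.
Circular speed at r₁: v₁ = √(μ/r₁) = √(42831.3/16700) = 1.60148 km/s.
Transfer-orbit speed at r₁ (vis-viva): v_a = √[μ(2/r₁ − 1/a_t)] = 1.07014 km/s.
First burn Δv₁ = |v_a − v₁| = 0.5313 km/s.
At r₂, v₂ = √(μ/r₂) = 2.987 km/s.
Transfer-orbit speed at r₂: v_p = √[μ(2/r₂ − 1/a_t)] = 3.723 km/s.
Second burn Δv₂ = |v₂ − v_p| = 0.7360 km/s.
Total Δv = Δv₁ + Δv₂ = 1.267 km/s.

Δv = 1.27 km/s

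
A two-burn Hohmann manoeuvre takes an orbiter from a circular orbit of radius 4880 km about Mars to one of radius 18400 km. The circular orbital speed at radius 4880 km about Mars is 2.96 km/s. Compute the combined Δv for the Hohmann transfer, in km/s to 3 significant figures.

From the circular-orbit relation v² = μ/r at r = 4880 km: μ = v²r = (2.96)² × 4880 = 42756.6 km³/s².
Transfer-ellipse semi-major axis a_t = (r₁ + r₂)/2 = (4880 + 18400)/2 = 11640 km.
At r₁ the circular-orbit speed is v₁ = √(μ/r₁) = 2.9600 km/s.
On the transfer ellipse at r₁, v² = μ(2/r − 1/a) gives v_p = √[μ(2/r₁ − 1/a_t)] = 3.7216 km/s.
First burn Δv₁ = |v_p − v₁| = 0.7616 km/s.
Circular speed at r₂: v₂ = √(μ/r₂) = 1.5244 km/s.
Transfer-orbit speed at r₂: v_a = √[μ(2/r₂ − 1/a_t)] = 0.98702 km/s.
Second burn Δv₂ = |v₂ − v_a| = 0.5374 km/s.
Total Δv = Δv₁ + Δv₂ = 1.299 km/s.

Δv = 1.30 km/s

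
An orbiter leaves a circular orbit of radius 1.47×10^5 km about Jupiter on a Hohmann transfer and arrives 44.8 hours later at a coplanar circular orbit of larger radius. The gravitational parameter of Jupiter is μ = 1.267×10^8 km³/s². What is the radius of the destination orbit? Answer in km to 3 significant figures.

r₂ = 1.24×10^6 km

Transfer time t = 44.8 hours = 1.6128×10^5 s, and t = π√(a_t³/μ).
So a_t = (μ t²/π²)^(1/3) = (1.267×10^8 × (1.6128×10^5)² / π²)^(1/3) = 6.9377×10^5 km.
Since a_t = (r₁ + r₂)/2, r₂ = 2a_t − r₁ = 2×6.9377×10^5 − 1.470×10^5 = 1.24054×10^6 km.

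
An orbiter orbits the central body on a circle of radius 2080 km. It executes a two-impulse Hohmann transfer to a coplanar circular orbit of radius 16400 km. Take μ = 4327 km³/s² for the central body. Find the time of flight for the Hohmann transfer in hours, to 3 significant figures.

Transfer-ellipse semi-major axis a_t = (r₁ + r₂)/2 = (2080 + 16400)/2 = 9240 km.
By Kepler's third law the transfer-orbit period is T = 2π√(a_t³/μ), so t = T/2 = 42420 s.
Converting: 42420 s ÷ 3600 s/hour = 11.8 hours.

t = 11.8 hours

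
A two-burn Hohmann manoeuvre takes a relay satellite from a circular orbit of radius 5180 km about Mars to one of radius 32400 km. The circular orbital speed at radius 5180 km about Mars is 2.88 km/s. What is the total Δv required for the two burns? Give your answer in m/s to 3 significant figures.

Δv = 1450 m/s

From the circular-orbit relation v² = μ/r at r = 5180 km: μ = v²r = (2.88)² × 5180 = 42965.0 km³/s².
The Hohmann ellipse has a_t = (r₁ + r₂)/2 = 18790 km.
Circular speed at r₁: v₁ = √(μ/r₁) = √(42965.0/5180) = 2.8800 km/s.
Transfer-orbit speed at r₁ (vis-viva equation): v_p = √[μ(2/r₁ − 1/a_t)] = 3.7818 km/s.
First burn Δv₁ = |v_p − v₁| = 0.9018 km/s.
Circular speed at r₂: v₂ = √(μ/r₂) = 1.15156 km/s.
Transfer-orbit speed at r₂: v_a = √[μ(2/r₂ − 1/a_t)] = 0.604625 km/s.
Second burn Δv₂ = |v₂ − v_a| = 0.5469 km/s.
Δv = Δv₁ + Δv₂ = 0.9018 + 0.5469 = 1.449 km/s.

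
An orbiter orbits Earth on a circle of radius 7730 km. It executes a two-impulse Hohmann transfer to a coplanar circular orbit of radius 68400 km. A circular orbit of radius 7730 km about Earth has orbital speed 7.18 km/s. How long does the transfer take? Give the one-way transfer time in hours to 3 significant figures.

From the circular-orbit relation v² = μ/r at r = 7730 km: μ = v²r = (7.18)² × 7730 = 3.98500×10^5 km³/s².
Transfer-ellipse semi-major axis a_t = (r₁ + r₂)/2 = (7730 + 68400)/2 = 38065 km.
Half the transfer-orbit period gives t = π√(a_t³/μ) = 36960 s.
Converting: 36960 s ÷ 3600 s/hour = 10.3 hours.

t = 10.3 hours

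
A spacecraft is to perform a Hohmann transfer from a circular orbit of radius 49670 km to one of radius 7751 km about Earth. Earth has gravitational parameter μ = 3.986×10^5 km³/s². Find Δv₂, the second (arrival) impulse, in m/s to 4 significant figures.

Δv₂ = 2261 m/s

The Hohmann ellipse has a_t = (r₁ + r₂)/2 = 28710.5 km.
Circular speed at r = 7751 km: v_c = √(μ/r) = 7.171 km/s.
Vis-viva on the transfer ellipse at r = 7751 km gives v_t = √[μ(2/r − 1/a_t)] = 9.432 km/s.
Δv₂ = |v_t − v_c| = |9.432 − 7.171| = 2.261 km/s.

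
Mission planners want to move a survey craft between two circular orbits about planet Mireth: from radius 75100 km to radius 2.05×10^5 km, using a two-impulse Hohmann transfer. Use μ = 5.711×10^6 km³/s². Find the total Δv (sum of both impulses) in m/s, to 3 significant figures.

The Hohmann ellipse has a_t = (r₁ + r₂)/2 = 1.4005×10^5 km.
Circular speed at r₁: v₁ = √(μ/r₁) = √(5.711×10^6/75100) = 8.720 km/s.
Transfer-orbit speed at r₁ (vis-viva equation): v_p = √[μ(2/r₁ − 1/a_t)] = 10.55 km/s.
First burn Δv₁ = |v_p − v₁| = 1.830 km/s.
At r₂, v₂ = √(μ/r₂) = 5.278 km/s.
Transfer-orbit speed at r₂: v_a = √[μ(2/r₂ − 1/a_t)] = 3.865 km/s.
Second burn Δv₂ = |v₂ − v_a| = 1.413 km/s.
Δv = Δv₁ + Δv₂ = 1.830 + 1.413 = 3.243 km/s.

Δv = 3240 m/s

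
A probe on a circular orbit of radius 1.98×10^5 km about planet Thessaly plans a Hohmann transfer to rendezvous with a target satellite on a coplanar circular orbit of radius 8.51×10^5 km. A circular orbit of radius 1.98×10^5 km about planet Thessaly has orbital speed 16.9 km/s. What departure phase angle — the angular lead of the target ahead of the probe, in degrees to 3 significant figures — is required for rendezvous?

φ = 92.9°

From the circular-orbit relation v² = μ/r at r = 1.98×10^5 km: μ = v²r = (16.9)² × 1.98×10^5 = 5.65508×10^7 km³/s².
Transfer-ellipse semi-major axis a_t = (r₁ + r₂)/2 = (1.980×10^5 + 8.510×10^5)/2 = 5.245×10^5 km.
The half-period of the transfer ellipse is t = π√(a_t³/μ) = 1.5869×10^5 s.
Target angular speed ω₂ = √(μ/r₂³) = 9.5791×10^-6 rad/s.
Angle swept by the target during transfer: ω₂·t = 1.5201 rad = 87.10°.
Arrival is 180° from departure on the ellipse, so φ = 180° − 87.10° = 92.9°.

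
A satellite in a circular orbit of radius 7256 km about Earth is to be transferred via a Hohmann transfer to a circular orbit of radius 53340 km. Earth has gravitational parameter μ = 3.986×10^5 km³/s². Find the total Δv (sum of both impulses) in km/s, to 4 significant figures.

Δv = 3.818 km/s

Transfer-ellipse semi-major axis a_t = (r₁ + r₂)/2 = (7256 + 53340)/2 = 30298 km.
Circular speed at r₁: v₁ = √(μ/r₁) = √(3.986×10^5/7256) = 7.412 km/s.
On the transfer ellipse at r₁, vis-viva gives v_p = √[μ(2/r₁ − 1/a_t)] = 9.834 km/s.
First burn Δv₁ = |v_p − v₁| = 2.422 km/s.
Circular speed at r₂: v₂ = √(μ/r₂) = 2.734 km/s.
Transfer-orbit speed at r₂: v_a = √[μ(2/r₂ − 1/a_t)] = 1.338 km/s.
Second burn Δv₂ = |v₂ − v_a| = 1.396 km/s.
Δv = Δv₁ + Δv₂ = 2.422 + 1.396 = 3.818 km/s.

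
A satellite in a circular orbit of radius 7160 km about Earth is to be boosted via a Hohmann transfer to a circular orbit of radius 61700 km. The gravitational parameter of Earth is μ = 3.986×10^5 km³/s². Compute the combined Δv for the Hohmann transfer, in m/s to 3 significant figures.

The Hohmann ellipse has a_t = (r₁ + r₂)/2 = 34430 km.
At r₁ the circular-orbit speed is v₁ = √(μ/r₁) = 7.461 km/s.
Transfer-orbit speed at r₁ (vis-viva equation): v_p = √[μ(2/r₁ − 1/a_t)] = 9.988 km/s.
First burn Δv₁ = |v_p − v₁| = 2.527 km/s.
At r₂, v₂ = √(μ/r₂) = 2.542 km/s.
Transfer-orbit speed at r₂: v_a = √[μ(2/r₂ − 1/a_t)] = 1.159 km/s.
Second burn Δv₂ = |v₂ − v_a| = 1.383 km/s.
Δv = Δv₁ + Δv₂ = 2.527 + 1.383 = 3.910 km/s.

Δv = 3910 m/s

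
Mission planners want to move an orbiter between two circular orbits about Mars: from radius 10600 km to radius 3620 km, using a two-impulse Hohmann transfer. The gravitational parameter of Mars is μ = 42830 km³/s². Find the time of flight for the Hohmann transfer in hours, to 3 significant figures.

t = 2.53 hours

Semi-major axis of the transfer orbit: a_t = (10600 + 3620)/2 = 7110 km.
Half the transfer-orbit period gives t = π√(a_t³/μ) = 9101 s.
Converting: 9101 s ÷ 3600 s/hour = 2.53 hours.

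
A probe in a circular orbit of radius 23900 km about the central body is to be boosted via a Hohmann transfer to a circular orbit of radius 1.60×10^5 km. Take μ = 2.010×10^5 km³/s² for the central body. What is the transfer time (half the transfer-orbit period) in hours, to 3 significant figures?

The Hohmann ellipse has a_t = (r₁ + r₂)/2 = 91950 km.
Transfer time t = π√(a_t³/μ) = π√((91950)³ / 2.010×10^5) = 1.954×10^5 s.
Converting: 1.954×10^5 s ÷ 3600 s/hour = 54.3 hours.

t = 54.3 hours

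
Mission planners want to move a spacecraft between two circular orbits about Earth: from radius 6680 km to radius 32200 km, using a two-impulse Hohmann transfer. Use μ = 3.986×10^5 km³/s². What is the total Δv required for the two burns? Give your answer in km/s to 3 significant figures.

Transfer-ellipse semi-major axis a_t = (r₁ + r₂)/2 = (6680 + 32200)/2 = 19440 km.
At r₁ the circular-orbit speed is v₁ = √(μ/r₁) = 7.725 km/s.
Transfer-orbit speed at r₁ (vis-viva equation): v_p = √[μ(2/r₁ − 1/a_t)] = 9.942 km/s.
First burn Δv₁ = |v_p − v₁| = 2.217 km/s.
At r₂, v₂ = √(μ/r₂) = 3.518 km/s.
Transfer-orbit speed at r₂: v_a = √[μ(2/r₂ − 1/a_t)] = 2.062 km/s.
Second burn Δv₂ = |v₂ − v_a| = 1.456 km/s.
Δv = Δv₁ + Δv₂ = 2.217 + 1.456 = 3.673 km/s.

Δv = 3.67 km/s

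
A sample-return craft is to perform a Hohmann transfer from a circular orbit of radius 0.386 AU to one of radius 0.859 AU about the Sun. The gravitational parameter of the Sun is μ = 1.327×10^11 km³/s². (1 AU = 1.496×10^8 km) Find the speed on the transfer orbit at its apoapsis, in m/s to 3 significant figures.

v = 25300 m/s

In km: r₁ = 0.386 × 1.496×10^8 = 5.77456×10^7 km; r₂ = 0.859 × 1.496×10^8 = 1.285064×10^8 km.
Transfer-ellipse semi-major axis a_t = (r₁ + r₂)/2 = (5.77456×10^7 + 1.285064×10^8)/2 = 9.3126×10^7 km.
The apoapsis of the transfer ellipse is at r = 1.285064×10^8 km.
Applying v² = μ(2/r − 1/a_t): v = 25.30 km/s.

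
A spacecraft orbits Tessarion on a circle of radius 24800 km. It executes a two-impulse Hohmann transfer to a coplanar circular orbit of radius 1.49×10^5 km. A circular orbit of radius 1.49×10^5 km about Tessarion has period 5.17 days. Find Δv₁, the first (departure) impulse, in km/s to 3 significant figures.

From Kepler's third law T² = 4π²r³/μ at r = 1.49×10^5 km, T = 5.17 days = 5.17 × 86400 s = 4.46688×10^5 s: μ = 4π²r³/T² = 6.54500×10^5 km³/s².
Transfer-ellipse semi-major axis a_t = (r₁ + r₂)/2 = (24800 + 1.490×10^5)/2 = 86900 km.
Circular speed at r = 24800 km: v_c = √(μ/r) = 5.137 km/s.
Vis-viva on the transfer ellipse at r = 24800 km gives v_t = √[μ(2/r − 1/a_t)] = 6.727 km/s.
Δv₁ = |v_t − v_c| = |6.727 − 5.137| = 1.590 km/s.

Δv₁ = 1.59 km/s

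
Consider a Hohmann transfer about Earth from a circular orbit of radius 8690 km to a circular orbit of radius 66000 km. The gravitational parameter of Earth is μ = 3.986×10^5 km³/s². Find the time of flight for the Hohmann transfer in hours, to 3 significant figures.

t = 9.98 hours

Transfer-ellipse semi-major axis a_t = (r₁ + r₂)/2 = (8690 + 66000)/2 = 37345 km.
Transfer time t = π√(a_t³/μ) = π√((37345)³ / 3.986×10^5) = 35911 s.
Converting: 35911 s ÷ 3600 s/hour = 9.98 hours.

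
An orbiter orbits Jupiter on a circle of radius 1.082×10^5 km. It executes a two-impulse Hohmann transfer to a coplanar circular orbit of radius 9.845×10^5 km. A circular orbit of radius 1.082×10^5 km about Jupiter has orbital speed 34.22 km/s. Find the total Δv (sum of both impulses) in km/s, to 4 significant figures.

From the circular-orbit relation v² = μ/r at r = 1.082×10^5 km: μ = v²r = (34.22)² × 1.082×10^5 = 1.26703×10^8 km³/s².
Transfer-ellipse semi-major axis a_t = (r₁ + r₂)/2 = (1.082×10^5 + 9.845×10^5)/2 = 5.4635×10^5 km.
Circular speed at r₁: v₁ = √(μ/r₁) = √(1.26703×10^8/1.082×10^5) = 34.220 km/s.
On the transfer ellipse at r₁, vis-viva equation gives v_p = √[μ(2/r₁ − 1/a_t)] = 45.936 km/s.
First burn Δv₁ = |v_p − v₁| = 11.716 km/s.
Circular speed at r₂: v₂ = √(μ/r₂) = 11.3445 km/s.
Transfer-orbit speed at r₂: v_a = √[μ(2/r₂ − 1/a_t)] = 5.04852 km/s.
Second burn Δv₂ = |v₂ − v_a| = 6.2960 km/s.
Δv = Δv₁ + Δv₂ = 11.716 + 6.2960 = 18.01 km/s.

Δv = 18.01 km/s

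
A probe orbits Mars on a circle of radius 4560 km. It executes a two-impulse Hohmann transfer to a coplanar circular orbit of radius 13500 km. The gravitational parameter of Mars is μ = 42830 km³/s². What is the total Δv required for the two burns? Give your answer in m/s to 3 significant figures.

Δv = 1200 m/s

Semi-major axis of the transfer orbit: a_t = (4560 + 13500)/2 = 9030 km.
At r₁ the circular-orbit speed is v₁ = √(μ/r₁) = 3.06473 km/s.
Transfer-orbit speed at r₁ (vis-viva): v_p = √[μ(2/r₁ − 1/a_t)] = 3.74727 km/s.
First burn Δv₁ = |v_p − v₁| = 0.6825 km/s.
Circular speed at r₂: v₂ = √(μ/r₂) = 1.78118 km/s.
Transfer-orbit speed at r₂: v_a = √[μ(2/r₂ − 1/a_t)] = 1.26574 km/s.
Second burn Δv₂ = |v₂ − v_a| = 0.5154 km/s.
Total Δv = Δv₁ + Δv₂ = 1.198 km/s.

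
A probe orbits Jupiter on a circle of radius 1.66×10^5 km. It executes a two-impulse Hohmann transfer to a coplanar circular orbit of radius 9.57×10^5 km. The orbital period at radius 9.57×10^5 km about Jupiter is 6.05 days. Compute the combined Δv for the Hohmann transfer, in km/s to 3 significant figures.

Δv = 13.7 km/s

From Kepler's third law T² = 4π²r³/μ at r = 9.57×10^5 km, T = 6.05 days = 6.05 × 86400 s = 5.2272×10^5 s: μ = 4π²r³/T² = 1.26636×10^8 km³/s².
The Hohmann ellipse has a_t = (r₁ + r₂)/2 = 5.615×10^5 km.
Circular speed at r₁: v₁ = √(μ/r₁) = √(1.26636×10^8/1.660×10^5) = 27.620 km/s.
On the transfer ellipse at r₁, v² = μ(2/r − 1/a) gives v_p = √[μ(2/r₁ − 1/a_t)] = 36.058 km/s.
First burn Δv₁ = |v_p − v₁| = 8.438 km/s.
Circular speed at r₂: v₂ = √(μ/r₂) = 11.5033 km/s.
Transfer-orbit speed at r₂: v_a = √[μ(2/r₂ − 1/a_t)] = 6.25463 km/s.
Second burn Δv₂ = |v₂ − v_a| = 5.249 km/s.
Δv = Δv₁ + Δv₂ = 8.438 + 5.249 = 13.69 km/s.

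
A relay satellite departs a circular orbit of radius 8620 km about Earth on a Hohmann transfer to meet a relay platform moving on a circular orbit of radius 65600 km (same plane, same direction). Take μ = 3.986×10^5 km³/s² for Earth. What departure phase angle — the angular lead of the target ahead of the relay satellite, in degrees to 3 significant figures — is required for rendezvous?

The Hohmann ellipse has a_t = (r₁ + r₂)/2 = 37110 km.
The half-period of the transfer ellipse is t = π√(a_t³/μ) = 35570 s.
The target's mean motion on its circular orbit is ω₂ = √(μ/r₂³) = 3.758×10^-5 rad/s.
Angle swept by the target during transfer: ω₂·t = 1.3367 rad = 76.59°.
Arrival is 180° from departure on the ellipse, so φ = 180° − 76.59° = 103°.

φ = 103°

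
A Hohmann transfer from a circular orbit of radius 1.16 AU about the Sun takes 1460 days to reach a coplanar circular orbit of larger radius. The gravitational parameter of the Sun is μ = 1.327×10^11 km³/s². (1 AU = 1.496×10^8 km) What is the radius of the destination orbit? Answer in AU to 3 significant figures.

r₂ = 6.84 AU

In km: r₁ = 1.16 × 1.496×10^8 = 1.73536×10^8 km.
Transfer time t = 1460 days = 1.26144×10^8 s, and t = π√(a_t³/μ).
So a_t = (μ t²/π²)^(1/3) = (1.327×10^11 × (1.26144×10^8)² / π²)^(1/3) = 5.9809×10^8 km.
Since a_t = (r₁ + r₂)/2, r₂ = 2a_t − r₁ = 2×5.9809×10^8 − 1.73536×10^8 = 1.022644×10^9 km.
In AU: r₂ = 1.022644×10^9 / 1.496×10^8 = 6.84 AU.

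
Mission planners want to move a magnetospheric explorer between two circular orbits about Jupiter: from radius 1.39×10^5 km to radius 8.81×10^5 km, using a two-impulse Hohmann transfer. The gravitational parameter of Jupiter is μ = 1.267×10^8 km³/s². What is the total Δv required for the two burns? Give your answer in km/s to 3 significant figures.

Semi-major axis of the transfer orbit: a_t = (1.390×10^5 + 8.810×10^5)/2 = 5.100×10^5 km.
At r₁ the circular-orbit speed is v₁ = √(μ/r₁) = 30.19 km/s.
On the transfer ellipse at r₁, v² = μ(2/r − 1/a) gives v_p = √[μ(2/r₁ − 1/a_t)] = 39.68 km/s.
First burn Δv₁ = |v_p − v₁| = 9.490 km/s.
Circular speed at r₂: v₂ = √(μ/r₂) = 11.99224 km/s.
Transfer-orbit speed at r₂: v_a = √[μ(2/r₂ − 1/a_t)] = 6.260697 km/s.
Second burn Δv₂ = |v₂ − v_a| = 5.732 km/s.
Total Δv = Δv₁ + Δv₂ = 15.22 km/s.

Δv = 15.2 km/s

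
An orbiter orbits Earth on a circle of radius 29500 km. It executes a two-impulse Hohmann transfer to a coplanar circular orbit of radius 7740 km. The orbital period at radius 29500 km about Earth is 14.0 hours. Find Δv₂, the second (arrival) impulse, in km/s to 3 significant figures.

From Kepler's third law T² = 4π²r³/μ at r = 29500 km, T = 14.0 hours = 14.0 × 3600 s = 50400 s: μ = 4π²r³/T² = 3.98992×10^5 km³/s².
The Hohmann ellipse has a_t = (r₁ + r₂)/2 = 18620 km.
On the circular orbit at r = 7740 km, v_c = √(μ/r) = 7.180 km/s.
Vis-viva on the transfer ellipse at r = 7740 km gives v_t = √[μ(2/r − 1/a_t)] = 9.037 km/s.
Δv₂ = |v_t − v_c| = |9.037 − 7.180| = 1.857 km/s.

Δv₂ = 1.86 km/s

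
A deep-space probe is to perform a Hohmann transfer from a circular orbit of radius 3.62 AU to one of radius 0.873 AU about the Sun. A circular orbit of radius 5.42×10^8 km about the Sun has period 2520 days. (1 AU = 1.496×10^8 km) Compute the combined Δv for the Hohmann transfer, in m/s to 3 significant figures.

From Kepler's third law T² = 4π²r³/μ at r = 5.42×10^8 km, T = 2520 days = 2520 × 86400 s = 2.17728×10^8 s: μ = 4π²r³/T² = 1.32596×10^11 km³/s².
In km: r₁ = 3.62 × 1.496×10^8 = 5.41552×10^8 km; r₂ = 0.873 × 1.496×10^8 = 1.306008×10^8 km.
Semi-major axis of the transfer orbit: a_t = (5.41552×10^8 + 1.306008×10^8)/2 = 3.360764×10^8 km.
Circular speed at r₁: v₁ = √(μ/r₁) = √(1.32596×10^11/5.41552×10^8) = 15.647 km/s.
On the transfer ellipse at r₁, v² = μ(2/r − 1/a) gives v_a = √[μ(2/r₁ − 1/a_t)] = 9.7544 km/s.
First burn Δv₁ = |v_a − v₁| = 5.893 km/s.
Circular speed at r₂: v₂ = √(μ/r₂) = 31.8634 km/s.
Transfer-orbit speed at r₂: v_p = √[μ(2/r₂ − 1/a_t)] = 40.4476 km/s.
Second burn Δv₂ = |v₂ − v_p| = 8.584 km/s.
Δv = Δv₁ + Δv₂ = 5.893 + 8.584 = 14.48 km/s.

Δv = 14500 m/s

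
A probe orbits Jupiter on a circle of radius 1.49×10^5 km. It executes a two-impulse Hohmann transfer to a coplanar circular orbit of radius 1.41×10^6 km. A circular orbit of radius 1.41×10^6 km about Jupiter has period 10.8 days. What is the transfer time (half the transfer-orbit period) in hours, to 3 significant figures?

From Kepler's third law T² = 4π²r³/μ at r = 1.41×10^6 km, T = 10.8 days = 10.8 × 86400 s = 9.3312×10^5 s: μ = 4π²r³/T² = 1.27099×10^8 km³/s².
Semi-major axis of the transfer orbit: a_t = (1.490×10^5 + 1.410×10^6)/2 = 7.795×10^5 km.
By Kepler's third law the transfer-orbit period is T = 2π√(a_t³/μ), so t = T/2 = 1.918×10^5 s.
Converting: 1.918×10^5 s ÷ 3600 s/hour = 53.3 hours.

t = 53.3 hours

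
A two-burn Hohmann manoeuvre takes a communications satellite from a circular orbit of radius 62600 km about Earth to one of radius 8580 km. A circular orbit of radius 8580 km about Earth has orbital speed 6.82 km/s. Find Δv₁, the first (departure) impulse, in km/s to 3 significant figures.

Δv₁ = 1.29 km/s

From the circular-orbit relation v² = μ/r at r = 8580 km: μ = v²r = (6.82)² × 8580 = 3.99076×10^5 km³/s².
Transfer-ellipse semi-major axis a_t = (r₁ + r₂)/2 = (62600 + 8580)/2 = 35590 km.
On the circular orbit at r = 62600 km, v_c = √(μ/r) = 2.525 km/s.
Vis-viva on the transfer ellipse at r = 62600 km gives v_t = √[μ(2/r − 1/a_t)] = 1.240 km/s.
Δv₁ = |v_t − v_c| = |1.240 − 2.525| = 1.285 km/s.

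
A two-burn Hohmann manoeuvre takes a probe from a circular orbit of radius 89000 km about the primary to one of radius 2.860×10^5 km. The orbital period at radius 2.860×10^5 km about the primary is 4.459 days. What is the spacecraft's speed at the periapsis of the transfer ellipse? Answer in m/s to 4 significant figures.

From Kepler's third law T² = 4π²r³/μ at r = 2.860×10^5 km, T = 4.459 days = 4.459 × 86400 s = 3.852576×10^5 s: μ = 4π²r³/T² = 6.22236×10^6 km³/s².
Transfer-ellipse semi-major axis a_t = (r₁ + r₂)/2 = (89000 + 2.860×10^5)/2 = 1.875×10^5 km.
The periapsis of the transfer ellipse is at r = 89000 km.
Applying v² = μ(2/r − 1/a_t): v = 10.33 km/s.

v = 10330 m/s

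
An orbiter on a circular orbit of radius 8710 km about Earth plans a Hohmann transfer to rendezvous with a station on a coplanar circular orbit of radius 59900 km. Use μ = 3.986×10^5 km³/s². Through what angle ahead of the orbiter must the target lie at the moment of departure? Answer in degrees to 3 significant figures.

φ = 102°

The Hohmann ellipse has a_t = (r₁ + r₂)/2 = 34305 km.
The half-period of the transfer ellipse is t = π√(a_t³/μ) = 31617 s.
The target's mean motion on its circular orbit is ω₂ = √(μ/r₂³) = 4.3065×10^-5 rad/s.
Angle swept by the target during transfer: ω₂·t = 1.3616 rad = 78.01°.
Arrival is 180° from departure on the ellipse, so φ = 180° − 78.01° = 102°.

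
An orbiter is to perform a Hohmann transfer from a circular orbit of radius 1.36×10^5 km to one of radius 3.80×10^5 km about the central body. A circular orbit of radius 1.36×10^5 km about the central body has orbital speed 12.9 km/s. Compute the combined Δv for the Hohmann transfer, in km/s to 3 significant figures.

Δv = 4.87 km/s

From the circular-orbit relation v² = μ/r at r = 1.36×10^5 km: μ = v²r = (12.9)² × 1.36×10^5 = 2.26318×10^7 km³/s².
The Hohmann ellipse has a_t = (r₁ + r₂)/2 = 2.580×10^5 km.
At r₁ the circular-orbit speed is v₁ = √(μ/r₁) = 12.900 km/s.
On the transfer ellipse at r₁, vis-viva gives v_p = √[μ(2/r₁ − 1/a_t)] = 15.656 km/s.
First burn Δv₁ = |v_p − v₁| = 2.756 km/s.
Circular speed at r₂: v₂ = √(μ/r₂) = 7.717 km/s.
Transfer-orbit speed at r₂: v_a = √[μ(2/r₂ − 1/a_t)] = 5.603 km/s.
Second burn Δv₂ = |v₂ − v_a| = 2.114 km/s.
Δv = Δv₁ + Δv₂ = 2.756 + 2.114 = 4.870 km/s.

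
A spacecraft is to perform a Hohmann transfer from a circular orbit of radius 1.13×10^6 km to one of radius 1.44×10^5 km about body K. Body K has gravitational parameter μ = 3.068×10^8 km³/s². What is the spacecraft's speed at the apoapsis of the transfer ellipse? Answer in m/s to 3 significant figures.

Semi-major axis of the transfer orbit: a_t = (1.130×10^6 + 1.440×10^5)/2 = 6.370×10^5 km.
At apoapsis, r = 1.130×10^6 km.
Vis-viva: v = √[μ(2/r − 1/a_t)] = √[3.068×10^8 × (2/1.130×10^6 − 1/6.370×10^5)] = 7.834 km/s.

v = 7830 m/s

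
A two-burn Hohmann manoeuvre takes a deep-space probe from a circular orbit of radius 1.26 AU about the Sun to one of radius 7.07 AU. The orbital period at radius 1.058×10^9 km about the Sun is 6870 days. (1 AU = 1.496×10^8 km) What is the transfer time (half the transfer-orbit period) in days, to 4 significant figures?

From Kepler's third law T² = 4π²r³/μ at r = 1.058×10^9 km, T = 6870 days = 6870 × 86400 s = 5.93568×10^8 s: μ = 4π²r³/T² = 1.32701×10^11 km³/s².
In km: r₁ = 1.26 × 1.496×10^8 = 1.88496×10^8 km; r₂ = 7.07 × 1.496×10^8 = 1.057672×10^9 km.
Semi-major axis of the transfer orbit: a_t = (1.88496×10^8 + 1.057672×10^9)/2 = 6.23084×10^8 km.
Half the transfer-orbit period gives t = π√(a_t³/μ) = 1.341×10^8 s.
Converting: 1.341×10^8 s ÷ 86400 s/day = 1552 days.

t = 1552 days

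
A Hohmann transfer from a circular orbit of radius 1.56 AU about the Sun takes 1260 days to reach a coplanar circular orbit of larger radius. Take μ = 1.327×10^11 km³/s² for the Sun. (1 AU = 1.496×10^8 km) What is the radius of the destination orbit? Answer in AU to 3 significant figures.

In km: r₁ = 1.56 × 1.496×10^8 = 2.33376×10^8 km.
Transfer time t = 1260 days = 1.08864×10^8 s, and t = π√(a_t³/μ).
So a_t = (μ t²/π²)^(1/3) = (1.327×10^11 × (1.08864×10^8)² / π²)^(1/3) = 5.4214×10^8 km.
Since a_t = (r₁ + r₂)/2, r₂ = 2a_t − r₁ = 2×5.4214×10^8 − 2.33376×10^8 = 8.50904×10^8 km.
In AU: r₂ = 8.50904×10^8 / 1.496×10^8 = 5.69 AU.

r₂ = 5.69 AU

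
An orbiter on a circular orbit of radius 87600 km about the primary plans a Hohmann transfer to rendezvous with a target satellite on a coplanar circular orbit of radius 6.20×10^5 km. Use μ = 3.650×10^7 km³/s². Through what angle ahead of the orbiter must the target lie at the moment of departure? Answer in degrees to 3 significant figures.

Semi-major axis of the transfer orbit: a_t = (87600 + 6.200×10^5)/2 = 3.538×10^5 km.
The half-period of the transfer ellipse is t = π√(a_t³/μ) = 1.09431×10^5 s.
The target's mean motion on its circular orbit is ω₂ = √(μ/r₂³) = 1.23754×10^-5 rad/s.
Angle swept by the target during transfer: ω₂·t = 1.35425 rad = 77.59°.
Arrival is 180° from departure on the ellipse, so φ = 180° − 77.59° = 102°.

φ = 102°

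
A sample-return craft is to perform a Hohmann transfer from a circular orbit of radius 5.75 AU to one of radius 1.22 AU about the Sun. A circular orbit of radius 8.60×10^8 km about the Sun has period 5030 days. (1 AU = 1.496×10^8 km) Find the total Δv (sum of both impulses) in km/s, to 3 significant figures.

From Kepler's third law T² = 4π²r³/μ at r = 8.60×10^8 km, T = 5030 days = 5030 × 86400 s = 4.34592×10^8 s: μ = 4π²r³/T² = 1.32951×10^11 km³/s².
In km: r₁ = 5.75 × 1.496×10^8 = 8.602×10^8 km; r₂ = 1.22 × 1.496×10^8 = 1.82512×10^8 km.
Transfer-ellipse semi-major axis a_t = (r₁ + r₂)/2 = (8.602×10^8 + 1.82512×10^8)/2 = 5.21356×10^8 km.
Circular speed at r₁: v₁ = √(μ/r₁) = √(1.32951×10^11/8.602×10^8) = 12.432 km/s.
On the transfer ellipse at r₁, vis-viva gives v_a = √[μ(2/r₁ − 1/a_t)] = 7.3557 km/s.
First burn Δv₁ = |v_a − v₁| = 5.076 km/s.
Circular speed at r₂: v₂ = √(μ/r₂) = 26.990 km/s.
Transfer-orbit speed at r₂: v_p = √[μ(2/r₂ − 1/a_t)] = 34.668 km/s.
Second burn Δv₂ = |v₂ − v_p| = 7.678 km/s.
Δv = Δv₁ + Δv₂ = 5.076 + 7.678 = 12.75 km/s.

Δv = 12.8 km/s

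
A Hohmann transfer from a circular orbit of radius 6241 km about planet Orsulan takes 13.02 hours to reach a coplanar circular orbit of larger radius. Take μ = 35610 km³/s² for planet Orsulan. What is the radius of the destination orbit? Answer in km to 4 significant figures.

Transfer time t = 13.02 hours = 46872 s, and t = π√(a_t³/μ).
So a_t = (μ t²/π²)^(1/3) = (35610 × (46872)² / π²)^(1/3) = 19939 km.
Since a_t = (r₁ + r₂)/2, r₂ = 2a_t − r₁ = 2×19939 − 6241 = 33637 km.

r₂ = 33640 km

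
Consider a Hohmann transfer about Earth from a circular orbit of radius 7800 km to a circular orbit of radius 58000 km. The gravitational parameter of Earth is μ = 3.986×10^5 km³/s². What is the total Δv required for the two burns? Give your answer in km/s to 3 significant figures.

Δv = 3.69 km/s

Transfer-ellipse semi-major axis a_t = (r₁ + r₂)/2 = (7800 + 58000)/2 = 32900 km.
At r₁ the circular-orbit speed is v₁ = √(μ/r₁) = 7.149 km/s.
Transfer-orbit speed at r₁ (v² = μ(2/r − 1/a)): v_p = √[μ(2/r₁ − 1/a_t)] = 9.492 km/s.
First burn Δv₁ = |v_p − v₁| = 2.343 km/s.
Circular speed at r₂: v₂ = √(μ/r₂) = 2.6215 km/s.
Transfer-orbit speed at r₂: v_a = √[μ(2/r₂ − 1/a_t)] = 1.2765 km/s.
Second burn Δv₂ = |v₂ − v_a| = 1.345 km/s.
Δv = Δv₁ + Δv₂ = 2.343 + 1.345 = 3.688 km/s.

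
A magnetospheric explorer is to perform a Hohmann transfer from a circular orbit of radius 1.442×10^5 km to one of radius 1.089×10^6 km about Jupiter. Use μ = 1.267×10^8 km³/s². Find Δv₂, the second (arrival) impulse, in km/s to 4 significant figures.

Δv₂ = 5.570 km/s

Transfer-ellipse semi-major axis a_t = (r₁ + r₂)/2 = (1.442×10^5 + 1.089×10^6)/2 = 6.166×10^5 km.
On the circular orbit at r = 1.089×10^6 km, v_c = √(μ/r) = 10.786 km/s.
Transfer-orbit speed at the same r (vis-viva, a = a_t): v_t = √[μ(2/r − 1/a_t)] = 5.2162 km/s.
Δv₂ = |v_t − v_c| = |5.2162 − 10.786| = 5.570 km/s.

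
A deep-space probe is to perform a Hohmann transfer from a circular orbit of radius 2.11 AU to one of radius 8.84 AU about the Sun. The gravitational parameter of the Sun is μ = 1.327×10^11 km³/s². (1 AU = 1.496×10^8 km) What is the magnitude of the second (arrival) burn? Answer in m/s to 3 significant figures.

In km: r₁ = 2.11 × 1.496×10^8 = 3.15656×10^8 km; r₂ = 8.84 × 1.496×10^8 = 1.322464×10^9 km.
The Hohmann ellipse has a_t = (r₁ + r₂)/2 = 8.1906×10^8 km.
Circular speed at r = 1.322464×10^9 km: v_c = √(μ/r) = 10.01714 km/s.
Vis-viva on the transfer ellipse at r = 1.322464×10^9 km gives v_t = √[μ(2/r − 1/a_t)] = 6.218601 km/s.
Δv₂ = |v_t − v_c| = |6.218601 − 10.01714| = 3.799 km/s.

Δv₂ = 3800 m/s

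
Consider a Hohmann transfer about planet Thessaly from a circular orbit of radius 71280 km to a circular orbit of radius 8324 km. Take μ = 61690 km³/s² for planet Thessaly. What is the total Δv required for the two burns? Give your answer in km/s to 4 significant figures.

The Hohmann ellipse has a_t = (r₁ + r₂)/2 = 39802 km.
Circular speed at r₁: v₁ = √(μ/r₁) = √(61690/71280) = 0.9303 km/s.
Transfer-orbit speed at r₁ (vis-viva equation): v_a = √[μ(2/r₁ − 1/a_t)] = 0.4254 km/s.
First burn Δv₁ = |v_a − v₁| = 0.5049 km/s.
Circular speed at r₂: v₂ = √(μ/r₂) = 2.7223 km/s.
Transfer-orbit speed at r₂: v_p = √[μ(2/r₂ − 1/a_t)] = 3.6431 km/s.
Second burn Δv₂ = |v₂ − v_p| = 0.9208 km/s.
Total Δv = Δv₁ + Δv₂ = 1.426 km/s.

Δv = 1.426 km/s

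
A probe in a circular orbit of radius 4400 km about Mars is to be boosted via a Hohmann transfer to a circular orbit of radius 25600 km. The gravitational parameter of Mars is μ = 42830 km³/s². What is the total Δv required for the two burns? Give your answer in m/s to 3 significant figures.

Semi-major axis of the transfer orbit: a_t = (4400 + 25600)/2 = 15000 km.
Circular speed at r₁: v₁ = √(μ/r₁) = √(42830/4400) = 3.1200 km/s.
Transfer-orbit speed at r₁ (v² = μ(2/r − 1/a)): v_p = √[μ(2/r₁ − 1/a_t)] = 4.0759 km/s.
First burn Δv₁ = |v_p − v₁| = 0.9559 km/s.
Circular speed at r₂: v₂ = √(μ/r₂) = 1.29346 km/s.
Transfer-orbit speed at r₂: v_a = √[μ(2/r₂ − 1/a_t)] = 0.700543 km/s.
Second burn Δv₂ = |v₂ − v_a| = 0.5929 km/s.
Total Δv = Δv₁ + Δv₂ = 1.549 km/s.

Δv = 1550 m/s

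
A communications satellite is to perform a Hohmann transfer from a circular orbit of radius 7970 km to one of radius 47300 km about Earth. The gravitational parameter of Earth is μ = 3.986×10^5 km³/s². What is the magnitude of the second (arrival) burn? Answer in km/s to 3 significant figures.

Δv₂ = 1.34 km/s

Transfer-ellipse semi-major axis a_t = (r₁ + r₂)/2 = (7970 + 47300)/2 = 27635 km.
Circular speed at r = 47300 km: v_c = √(μ/r) = 2.903 km/s.
Vis-viva on the transfer ellipse at r = 47300 km gives v_t = √[μ(2/r − 1/a_t)] = 1.559 km/s.
Δv₂ = |v_t − v_c| = |1.559 − 2.903| = 1.344 km/s.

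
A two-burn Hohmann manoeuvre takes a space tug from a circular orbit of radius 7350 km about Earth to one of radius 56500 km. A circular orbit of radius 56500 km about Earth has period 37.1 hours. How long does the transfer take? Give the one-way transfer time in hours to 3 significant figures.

t = 7.88 hours

From Kepler's third law T² = 4π²r³/μ at r = 56500 km, T = 37.1 hours = 37.1 × 3600 s = 1.3356×10^5 s: μ = 4π²r³/T² = 3.99165×10^5 km³/s².
Transfer-ellipse semi-major axis a_t = (r₁ + r₂)/2 = (7350 + 56500)/2 = 31925 km.
Half the transfer-orbit period gives t = π√(a_t³/μ) = 28360 s.
Converting: 28360 s ÷ 3600 s/hour = 7.88 hours.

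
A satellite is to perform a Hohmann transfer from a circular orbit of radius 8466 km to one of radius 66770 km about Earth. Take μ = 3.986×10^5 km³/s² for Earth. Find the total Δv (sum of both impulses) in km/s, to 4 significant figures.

Δv = 3.564 km/s

Transfer-ellipse semi-major axis a_t = (r₁ + r₂)/2 = (8466 + 66770)/2 = 37618 km.
At r₁ the circular-orbit speed is v₁ = √(μ/r₁) = 6.862 km/s.
On the transfer ellipse at r₁, vis-viva equation gives v_p = √[μ(2/r₁ − 1/a_t)] = 9.142 km/s.
First burn Δv₁ = |v_p − v₁| = 2.280 km/s.
Circular speed at r₂: v₂ = √(μ/r₂) = 2.443 km/s.
Transfer-orbit speed at r₂: v_a = √[μ(2/r₂ − 1/a_t)] = 1.159 km/s.
Second burn Δv₂ = |v₂ − v_a| = 1.284 km/s.
Δv = Δv₁ + Δv₂ = 2.280 + 1.284 = 3.564 km/s.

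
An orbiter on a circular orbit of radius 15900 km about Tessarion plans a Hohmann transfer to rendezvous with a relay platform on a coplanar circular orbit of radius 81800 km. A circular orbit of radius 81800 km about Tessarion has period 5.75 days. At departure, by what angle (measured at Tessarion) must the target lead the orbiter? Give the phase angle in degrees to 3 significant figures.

φ = 96.9°

From Kepler's third law T² = 4π²r³/μ at r = 81800 km, T = 5.75 days = 5.75 × 86400 s = 4.968×10^5 s: μ = 4π²r³/T² = 87550.1 km³/s².
Semi-major axis of the transfer orbit: a_t = (15900 + 81800)/2 = 48850 km.
Transfer time t = π√(a_t³/μ) = 1.14635×10^5 s.
The target's mean motion on its circular orbit is ω₂ = √(μ/r₂³) = 1.26473×10^-5 rad/s.
Angle swept by the target during transfer: ω₂·t = 1.4498 rad = 83.07°.
Arrival is 180° from departure on the ellipse, so φ = 180° − 83.07° = 96.9°.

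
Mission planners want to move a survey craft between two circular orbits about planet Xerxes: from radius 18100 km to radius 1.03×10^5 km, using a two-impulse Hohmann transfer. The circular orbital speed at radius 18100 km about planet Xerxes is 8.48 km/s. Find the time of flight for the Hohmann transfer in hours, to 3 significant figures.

From the circular-orbit relation v² = μ/r at r = 18100 km: μ = v²r = (8.48)² × 18100 = 1.30158×10^6 km³/s².
Transfer-ellipse semi-major axis a_t = (r₁ + r₂)/2 = (18100 + 1.030×10^5)/2 = 60550 km.
Transfer time t = π√(a_t³/μ) = π√((60550)³ / 1.30158×10^6) = 41030 s.
Converting: 41030 s ÷ 3600 s/hour = 11.4 hours.

t = 11.4 hours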